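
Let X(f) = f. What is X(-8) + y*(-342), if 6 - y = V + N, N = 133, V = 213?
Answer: 116272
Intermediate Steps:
y = -340 (y = 6 - (213 + 133) = 6 - 1*346 = 6 - 346 = -340)
X(-8) + y*(-342) = -8 - 340*(-342) = -8 + 116280 = 116272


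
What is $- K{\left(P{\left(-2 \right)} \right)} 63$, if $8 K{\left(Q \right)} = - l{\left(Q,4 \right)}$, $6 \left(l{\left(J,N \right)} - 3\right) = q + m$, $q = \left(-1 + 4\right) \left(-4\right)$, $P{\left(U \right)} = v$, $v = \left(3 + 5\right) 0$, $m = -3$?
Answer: $\frac{63}{16} \approx 3.9375$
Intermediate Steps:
$v = 0$ ($v = 8 \cdot 0 = 0$)
$P{\left(U \right)} = 0$
$q = -12$ ($q = 3 \left(-4\right) = -12$)
$l{\left(J,N \right)} = \frac{1}{2}$ ($l{\left(J,N \right)} = 3 + \frac{-12 - 3}{6} = 3 + \frac{1}{6} \left(-15\right) = 3 - \frac{5}{2} = \frac{1}{2}$)
$K{\left(Q \right)} = - \frac{1}{16}$ ($K{\left(Q \right)} = \frac{\left(-1\right) \frac{1}{2}}{8} = \frac{1}{8} \left(- \frac{1}{2}\right) = - \frac{1}{16}$)
$- K{\left(P{\left(-2 \right)} \right)} 63 = - \frac{\left(-1\right) 63}{16} = \left(-1\right) \left(- \frac{63}{16}\right) = \frac{63}{16}$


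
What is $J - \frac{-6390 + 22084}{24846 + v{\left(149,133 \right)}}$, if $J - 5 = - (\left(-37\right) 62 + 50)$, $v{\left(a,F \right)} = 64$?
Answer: $\frac{28003448}{12455} \approx 2248.4$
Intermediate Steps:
$J = 2249$ ($J = 5 - \left(\left(-37\right) 62 + 50\right) = 5 - \left(-2294 + 50\right) = 5 - -2244 = 5 + 2244 = 2249$)
$J - \frac{-6390 + 22084}{24846 + v{\left(149,133 \right)}} = 2249 - \frac{-6390 + 22084}{24846 + 64} = 2249 - \frac{15694}{24910} = 2249 - 15694 \cdot \frac{1}{24910} = 2249 - \frac{7847}{12455} = \frac{28003448}{12455}$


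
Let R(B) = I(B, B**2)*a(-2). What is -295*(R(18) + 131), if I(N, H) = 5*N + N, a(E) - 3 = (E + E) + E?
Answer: 56935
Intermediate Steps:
a(E) = 3 + 3*E (a(E) = 3 + ((E + E) + E) = 3 + (2*E + E) = 3 + 3*E)
I(N, H) = 6*N
R(B) = -18*B (R(B) = (6*B)*(3 + 3*(-2)) = (6*B)*(3 - 6) = (6*B)*(-3) = -18*B)
-295*(R(18) + 131) = -295*(-18*18 + 131) = -295*(-324 + 131) = -295*(-193) = 56935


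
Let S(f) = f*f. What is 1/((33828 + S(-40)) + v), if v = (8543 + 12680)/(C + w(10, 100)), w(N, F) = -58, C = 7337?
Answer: 7279/257901635 ≈ 2.8224e-5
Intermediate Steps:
S(f) = f**2
v = 21223/7279 (v = (8543 + 12680)/(7337 - 58) = 21223/7279 ≈ 2.9156)
1/((33828 + S(-40)) + v) = 1/((33828 + (-40)**2) + 21223/7279) = 1/((33828 + 1600) + 21223/7279) = 1/(35428 + 21223/7279) = 1/(257901635/7279) = 7279/257901635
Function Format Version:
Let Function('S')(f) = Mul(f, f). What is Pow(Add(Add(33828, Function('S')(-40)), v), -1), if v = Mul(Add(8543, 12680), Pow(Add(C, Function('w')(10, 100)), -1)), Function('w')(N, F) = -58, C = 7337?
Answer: Rational(7279, 257901635) ≈ 2.8224e-5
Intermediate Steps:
Function('S')(f) = Pow(f, 2)
v = Rational(21223, 7279) (v = Mul(Add(8543, 12680), Pow(Add(7337, -58), -1)) = Mul(21223, Pow(7279, -1)) = Mul(21223, Rational(1, 7279)) = Rational(21223, 7279) ≈ 2.9156)
Pow(Add(Add(33828, Function('S')(-40)), v), -1) = Pow(Add(Add(33828, Pow(-40, 2)), Rational(21223, 7279)), -1) = Pow(Add(Add(33828, 1600), Rational(21223, 7279)), -1) = Pow(Add(35428, Rational(21223, 7279)), -1) = Pow(Rational(257901635, 7279), -1) = Rational(7279, 257901635)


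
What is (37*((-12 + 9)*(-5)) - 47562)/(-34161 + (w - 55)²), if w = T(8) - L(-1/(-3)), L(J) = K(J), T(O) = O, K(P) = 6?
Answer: 47007/31352 ≈ 1.4993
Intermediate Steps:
L(J) = 6
w = 2 (w = 8 - 1*6 = 8 - 6 = 2)
(37*((-12 + 9)*(-5)) - 47562)/(-34161 + (w - 55)²) = (37*((-12 + 9)*(-5)) - 47562)/(-34161 + (2 - 55)²) = (37*(-3*(-5)) - 47562)/(-34161 + (-53)²) = (37*15 - 47562)/(-34161 + 2809) = (555 - 47562)/(-31352) = -47007*(-1/31352) = 47007/31352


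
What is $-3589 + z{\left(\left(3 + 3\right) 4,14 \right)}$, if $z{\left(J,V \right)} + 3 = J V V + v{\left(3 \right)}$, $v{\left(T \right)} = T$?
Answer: $1115$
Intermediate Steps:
$z{\left(J,V \right)} = J V^{2}$ ($z{\left(J,V \right)} = -3 + \left(J V V + 3\right) = -3 + \left(J V^{2} + 3\right) = -3 + \left(3 + J V^{2}\right) = J V^{2}$)
$-3589 + z{\left(\left(3 + 3\right) 4,14 \right)} = -3589 + \left(3 + 3\right) 4 \cdot 14^{2} = -3589 + 6 \cdot 4 \cdot 196 = -3589 + 24 \cdot 196 = -3589 + 4704 = 1115$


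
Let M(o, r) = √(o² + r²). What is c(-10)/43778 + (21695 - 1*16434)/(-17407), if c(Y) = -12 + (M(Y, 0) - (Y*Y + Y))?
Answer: -115958751/381021823 ≈ -0.30434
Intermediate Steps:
c(Y) = -12 + √(Y²) - Y - Y² (c(Y) = -12 + (√(Y² + 0²) - (Y*Y + Y)) = -12 + (√(Y² + 0) - (Y² + Y)) = -12 + (√(Y²) - (Y + Y²)) = -12 + (√(Y²) + (-Y - Y²)) = -12 + (√(Y²) - Y - Y²) = -12 + √(Y²) - Y - Y²)
c(-10)/43778 + (21695 - 1*16434)/(-17407) = (-12 + √((-10)²) - 1*(-10) - 1*(-10)²)/43778 + (21695 - 1*16434)/(-17407) = (-12 + √100 + 10 - 1*100)*(1/43778) + (21695 - 16434)*(-1/17407) = (-12 + 10 + 10 - 100)*(1/43778) + 5261*(-1/17407) = -92*1/43778 - 5261/17407 = -46/21889 - 5261/17407 = -115958751/381021823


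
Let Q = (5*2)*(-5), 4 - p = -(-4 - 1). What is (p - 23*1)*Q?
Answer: 1200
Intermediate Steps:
p = -1 (p = 4 - (-1)*(-4 - 1) = 4 - (-1)*(-5) = 4 - 1*5 = 4 - 5 = -1)
Q = -50 (Q = 10*(-5) = -50)
(p - 23*1)*Q = (-1 - 23*1)*(-50) = (-1 - 23)*(-50) = -24*(-50) = 1200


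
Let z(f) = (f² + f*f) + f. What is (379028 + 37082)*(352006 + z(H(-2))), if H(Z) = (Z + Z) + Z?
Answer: 146500679920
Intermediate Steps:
H(Z) = 3*Z (H(Z) = 2*Z + Z = 3*Z)
z(f) = f + 2*f² (z(f) = (f² + f²) + f = 2*f² + f = f + 2*f²)
(379028 + 37082)*(352006 + z(H(-2))) = (379028 + 37082)*(352006 + (3*(-2))*(1 + 2*(3*(-2)))) = 416110*(352006 - 6*(1 + 2*(-6))) = 416110*(352006 - 6*(1 - 12)) = 416110*(352006 - 6*(-11)) = 416110*(352006 + 66) = 416110*352072 = 146500679920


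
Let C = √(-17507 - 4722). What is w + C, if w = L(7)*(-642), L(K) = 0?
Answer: I*√22229 ≈ 149.09*I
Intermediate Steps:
C = I*√22229 (C = √(-22229) = I*√22229 ≈ 149.09*I)
w = 0 (w = 0*(-642) = 0)
w + C = 0 + I*√22229 = I*√22229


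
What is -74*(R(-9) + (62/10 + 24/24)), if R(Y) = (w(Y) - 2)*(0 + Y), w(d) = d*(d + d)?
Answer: 530136/5 ≈ 1.0603e+5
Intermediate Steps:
w(d) = 2*d² (w(d) = d*(2*d) = 2*d²)
R(Y) = Y*(-2 + 2*Y²) (R(Y) = (2*Y² - 2)*(0 + Y) = (-2 + 2*Y²)*Y = Y*(-2 + 2*Y²))
-74*(R(-9) + (62/10 + 24/24)) = -74*(2*(-9)*(-1 + (-9)²) + (62/10 + 24/24)) = -74*(2*(-9)*(-1 + 81) + (62*(⅒) + 24*(1/24))) = -74*(2*(-9)*80 + (31/5 + 1)) = -74*(-1440 + 36/5) = -74*(-7164/5) = 530136/5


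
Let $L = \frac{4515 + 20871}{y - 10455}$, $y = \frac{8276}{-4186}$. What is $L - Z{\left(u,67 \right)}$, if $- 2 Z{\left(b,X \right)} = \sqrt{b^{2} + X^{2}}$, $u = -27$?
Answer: $- \frac{53132898}{21886453} + \frac{\sqrt{5218}}{2} \approx 33.69$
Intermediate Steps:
$y = - \frac{4138}{2093}$ ($y = 8276 \left(- \frac{1}{4186}\right) = - \frac{4138}{2093} \approx -1.9771$)
$Z{\left(b,X \right)} = - \frac{\sqrt{X^{2} + b^{2}}}{2}$ ($Z{\left(b,X \right)} = - \frac{\sqrt{b^{2} + X^{2}}}{2} = - \frac{\sqrt{X^{2} + b^{2}}}{2}$)
$L = - \frac{53132898}{21886453}$ ($L = \frac{4515 + 20871}{- \frac{4138}{2093} - 10455} = \frac{25386}{- \frac{21886453}{2093}} = 25386 \left(- \frac{2093}{21886453}\right) = - \frac{53132898}{21886453} \approx -2.4277$)
$L - Z{\left(u,67 \right)} = - \frac{53132898}{21886453} - - \frac{\sqrt{67^{2} + \left(-27\right)^{2}}}{2} = - \frac{53132898}{21886453} - - \frac{\sqrt{4489 + 729}}{2} = - \frac{53132898}{21886453} - - \frac{\sqrt{5218}}{2} = - \frac{53132898}{21886453} + \frac{\sqrt{5218}}{2}$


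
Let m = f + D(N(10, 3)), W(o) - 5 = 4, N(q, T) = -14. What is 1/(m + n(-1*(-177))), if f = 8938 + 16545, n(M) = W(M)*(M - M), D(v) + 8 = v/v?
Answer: 1/25476 ≈ 3.9253e-5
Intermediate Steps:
W(o) = 9 (W(o) = 5 + 4 = 9)
D(v) = -7 (D(v) = -8 + v/v = -8 + 1 = -7)
n(M) = 0 (n(M) = 9*(M - M) = 9*0 = 0)
f = 25483
m = 25476 (m = 25483 - 7 = 25476)
1/(m + n(-1*(-177))) = 1/(25476 + 0) = 1/25476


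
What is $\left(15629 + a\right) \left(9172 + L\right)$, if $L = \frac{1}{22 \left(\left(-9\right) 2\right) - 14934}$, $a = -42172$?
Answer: $- \frac{3732125204137}{15330} \approx -2.4345 \cdot 10^{8}$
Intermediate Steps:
$L = - \frac{1}{15330}$ ($L = \frac{1}{22 \left(-18\right) - 14934} = \frac{1}{-396 - 14934} = \frac{1}{-15330} = - \frac{1}{15330} \approx -6.5232 \cdot 10^{-5}$)
$\left(15629 + a\right) \left(9172 + L\right) = \left(15629 - 42172\right) \left(9172 - \frac{1}{15330}\right) = \left(-26543\right) \frac{140606759}{15330} = - \frac{3732125204137}{15330}$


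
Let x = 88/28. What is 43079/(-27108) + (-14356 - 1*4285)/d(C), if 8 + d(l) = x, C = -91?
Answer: 1767888455/460836 ≈ 3836.3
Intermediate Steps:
x = 22/7 (x = 88*(1/28) = 22/7 ≈ 3.1429)
d(l) = -34/7 (d(l) = -8 + 22/7 = -34/7)
43079/(-27108) + (-14356 - 1*4285)/d(C) = 43079/(-27108) + (-14356 - 1*4285)/(-34/7) = 43079*(-1/27108) + (-14356 - 4285)*(-7/34) = -43079/27108 - 18641*(-7/34) = -43079/27108 + 130487/34 = 1767888455/460836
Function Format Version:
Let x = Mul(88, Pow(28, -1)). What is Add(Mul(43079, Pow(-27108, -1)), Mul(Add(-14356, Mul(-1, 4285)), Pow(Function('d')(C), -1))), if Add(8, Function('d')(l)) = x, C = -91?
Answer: Rational(1767888455, 460836) ≈ 3836.3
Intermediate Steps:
x = Rational(22, 7) (x = Mul(88, Rational(1, 28)) = Rational(22, 7) ≈ 3.1429)
Function('d')(l) = Rational(-34, 7) (Function('d')(l) = Add(-8, Rational(22, 7)) = Rational(-34, 7))
Add(Mul(43079, Pow(-27108, -1)), Mul(Add(-14356, Mul(-1, 4285)), Pow(Function('d')(C), -1))) = Add(Mul(43079, Pow(-27108, -1)), Mul(Add(-14356, Mul(-1, 4285)), Pow(Rational(-34, 7), -1))) = Add(Mul(43079, Rational(-1, 27108)), Mul(Add(-14356, -4285), Rational(-7, 34))) = Add(Rational(-43079, 27108), Mul(-18641, Rational(-7, 34))) = Add(Rational(-43079, 27108), Rational(130487, 34)) = Rational(1767888455, 460836)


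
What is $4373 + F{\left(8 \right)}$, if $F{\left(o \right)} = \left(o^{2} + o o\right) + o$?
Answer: $4509$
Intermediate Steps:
$F{\left(o \right)} = o + 2 o^{2}$ ($F{\left(o \right)} = \left(o^{2} + o^{2}\right) + o = 2 o^{2} + o = o + 2 o^{2}$)
$4373 + F{\left(8 \right)} = 4373 + 8 \left(1 + 2 \cdot 8\right) = 4373 + 8 \left(1 + 16\right) = 4373 + 8 \cdot 17 = 4373 + 136 = 4509$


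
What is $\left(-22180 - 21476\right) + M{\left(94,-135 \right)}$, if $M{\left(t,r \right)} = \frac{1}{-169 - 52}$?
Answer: $- \frac{9647977}{221} \approx -43656.0$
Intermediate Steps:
$M{\left(t,r \right)} = - \frac{1}{221}$ ($M{\left(t,r \right)} = \frac{1}{-221} = - \frac{1}{221}$)
$\left(-22180 - 21476\right) + M{\left(94,-135 \right)} = \left(-22180 - 21476\right) - \frac{1}{221} = -43656 - \frac{1}{221} = - \frac{9647977}{221}$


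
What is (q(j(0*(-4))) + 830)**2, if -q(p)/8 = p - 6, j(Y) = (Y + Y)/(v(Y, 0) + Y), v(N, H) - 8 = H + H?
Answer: 770884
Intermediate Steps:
v(N, H) = 8 + 2*H (v(N, H) = 8 + (H + H) = 8 + 2*H)
j(Y) = 2*Y/(8 + Y) (j(Y) = (Y + Y)/((8 + 2*0) + Y) = (2*Y)/((8 + 0) + Y) = (2*Y)/(8 + Y) = 2*Y/(8 + Y))
q(p) = 48 - 8*p (q(p) = -8*(p - 6) = -8*(-6 + p) = 48 - 8*p)
(q(j(0*(-4))) + 830)**2 = ((48 - 16*0*(-4)/(8 + 0*(-4))) + 830)**2 = ((48 - 16*0/(8 + 0)) + 830)**2 = ((48 - 16*0/8) + 830)**2 = ((48 - 8*0) + 830)**2 = ((48 + 0) + 830)**2 = (48 + 830)**2 = 878**2 = 770884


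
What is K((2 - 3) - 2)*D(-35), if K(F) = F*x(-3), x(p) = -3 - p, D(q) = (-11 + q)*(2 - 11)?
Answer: 0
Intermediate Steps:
D(q) = 99 - 9*q (D(q) = (-11 + q)*(-9) = 99 - 9*q)
K(F) = 0 (K(F) = F*(-3 - 1*(-3)) = F*(-3 + 3) = F*0 = 0)
K((2 - 3) - 2)*D(-35) = 0*(99 - 9*(-35)) = 0*(99 + 315) = 0*414 = 0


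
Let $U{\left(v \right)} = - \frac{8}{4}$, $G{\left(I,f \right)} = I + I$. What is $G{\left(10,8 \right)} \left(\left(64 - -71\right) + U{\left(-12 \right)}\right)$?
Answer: $2660$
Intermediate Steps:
$G{\left(I,f \right)} = 2 I$
$U{\left(v \right)} = -2$ ($U{\left(v \right)} = \left(-8\right) \frac{1}{4} = -2$)
$G{\left(10,8 \right)} \left(\left(64 - -71\right) + U{\left(-12 \right)}\right) = 2 \cdot 10 \left(\left(64 - -71\right) - 2\right) = 20 \left(\left(64 + 71\right) - 2\right) = 20 \left(135 - 2\right) = 20 \cdot 133 = 2660$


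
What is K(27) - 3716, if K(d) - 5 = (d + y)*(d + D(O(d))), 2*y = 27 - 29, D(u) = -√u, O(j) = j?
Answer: -3009 - 78*√3 ≈ -3144.1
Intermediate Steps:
y = -1 (y = (27 - 29)/2 = (½)*(-2) = -1)
K(d) = 5 + (-1 + d)*(d - √d) (K(d) = 5 + (d - 1)*(d - √d) = 5 + (-1 + d)*(d - √d))
K(27) - 3716 = (5 + √27 + 27² - 1*27 - 27^(3/2)) - 3716 = (5 + 3*√3 + 729 - 27 - 81*√3) - 3716 = (707 - 78*√3) - 3716 = -3009 - 78*√3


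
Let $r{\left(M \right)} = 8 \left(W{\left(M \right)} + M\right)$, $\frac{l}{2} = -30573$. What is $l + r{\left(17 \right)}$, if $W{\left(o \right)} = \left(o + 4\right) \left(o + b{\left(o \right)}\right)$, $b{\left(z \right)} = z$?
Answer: $-55298$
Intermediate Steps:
$l = -61146$ ($l = 2 \left(-30573\right) = -61146$)
$W{\left(o \right)} = 2 o \left(4 + o\right)$ ($W{\left(o \right)} = \left(o + 4\right) \left(o + o\right) = \left(4 + o\right) 2 o = 2 o \left(4 + o\right)$)
$r{\left(M \right)} = 8 M + 16 M \left(4 + M\right)$ ($r{\left(M \right)} = 8 \left(2 M \left(4 + M\right) + M\right) = 8 \left(M + 2 M \left(4 + M\right)\right) = 8 M + 16 M \left(4 + M\right)$)
$l + r{\left(17 \right)} = -61146 + 8 \cdot 17 \left(9 + 2 \cdot 17\right) = -61146 + 8 \cdot 17 \left(9 + 34\right) = -61146 + 8 \cdot 17 \cdot 43 = -61146 + 5848 = -55298$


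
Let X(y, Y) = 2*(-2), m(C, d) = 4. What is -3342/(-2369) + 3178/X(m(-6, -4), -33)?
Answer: -3757657/4738 ≈ -793.09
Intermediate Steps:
X(y, Y) = -4
-3342/(-2369) + 3178/X(m(-6, -4), -33) = -3342/(-2369) + 3178/(-4) = -3342*(-1/2369) + 3178*(-1/4) = 3342/2369 - 1589/2 = -3757657/4738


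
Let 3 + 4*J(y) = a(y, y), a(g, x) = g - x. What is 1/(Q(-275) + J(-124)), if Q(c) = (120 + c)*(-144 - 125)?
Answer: 4/166777 ≈ 2.3984e-5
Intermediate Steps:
Q(c) = -32280 - 269*c (Q(c) = (120 + c)*(-269) = -32280 - 269*c)
J(y) = -¾ (J(y) = -¾ + (y - y)/4 = -¾ + (¼)*0 = -¾ + 0 = -¾)
1/(Q(-275) + J(-124)) = 1/((-32280 - 269*(-275)) - ¾) = 1/((-32280 + 73975) - ¾) = 1/(41695 - ¾) = 1/(166777/4) = 4/166777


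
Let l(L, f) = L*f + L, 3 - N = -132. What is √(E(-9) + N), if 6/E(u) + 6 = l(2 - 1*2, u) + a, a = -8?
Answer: √6594/7 ≈ 11.600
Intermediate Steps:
N = 135 (N = 3 - 1*(-132) = 3 + 132 = 135)
l(L, f) = L + L*f
E(u) = -3/7 (E(u) = 6/(-6 + ((2 - 1*2)*(1 + u) - 8)) = 6/(-6 + ((2 - 2)*(1 + u) - 8)) = 6/(-6 + (0*(1 + u) - 8)) = 6/(-6 + (0 - 8)) = 6/(-6 - 8) = 6/(-14) = 6*(-1/14) = -3/7)
√(E(-9) + N) = √(-3/7 + 135) = √(942/7) = √6594/7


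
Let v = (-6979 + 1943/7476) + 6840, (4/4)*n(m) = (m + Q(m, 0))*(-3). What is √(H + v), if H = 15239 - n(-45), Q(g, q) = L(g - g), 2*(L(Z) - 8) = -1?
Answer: √209418633417/3738 ≈ 122.42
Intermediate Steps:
L(Z) = 15/2 (L(Z) = 8 + (½)*(-1) = 8 - ½ = 15/2)
Q(g, q) = 15/2
n(m) = -45/2 - 3*m (n(m) = (m + 15/2)*(-3) = (15/2 + m)*(-3) = -45/2 - 3*m)
v = -1037221/7476 (v = (-6979 + 1943*(1/7476)) + 6840 = (-6979 + 1943/7476) + 6840 = -52173061/7476 + 6840 = -1037221/7476 ≈ -138.74)
H = 30253/2 (H = 15239 - (-45/2 - 3*(-45)) = 15239 - (-45/2 + 135) = 15239 - 1*225/2 = 15239 - 225/2 = 30253/2 ≈ 15127.)
√(H + v) = √(30253/2 - 1037221/7476) = √(112048493/7476) = √209418633417/3738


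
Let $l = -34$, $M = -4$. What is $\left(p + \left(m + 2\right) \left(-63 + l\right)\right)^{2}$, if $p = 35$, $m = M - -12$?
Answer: $874225$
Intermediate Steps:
$m = 8$ ($m = -4 - -12 = -4 + 12 = 8$)
$\left(p + \left(m + 2\right) \left(-63 + l\right)\right)^{2} = \left(35 + \left(8 + 2\right) \left(-63 - 34\right)\right)^{2} = \left(35 + 10 \left(-97\right)\right)^{2} = \left(35 - 970\right)^{2} = \left(-935\right)^{2} = 874225$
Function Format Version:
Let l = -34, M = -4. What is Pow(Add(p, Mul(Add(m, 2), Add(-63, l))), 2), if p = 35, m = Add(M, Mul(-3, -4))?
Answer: 874225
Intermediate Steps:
m = 8 (m = Add(-4, Mul(-3, -4)) = Add(-4, 12) = 8)
Pow(Add(p, Mul(Add(m, 2), Add(-63, l))), 2) = Pow(Add(35, Mul(Add(8, 2), Add(-63, -34))), 2) = Pow(Add(35, Mul(10, -97)), 2) = Pow(Add(35, -970), 2) = Pow(-935, 2) = 874225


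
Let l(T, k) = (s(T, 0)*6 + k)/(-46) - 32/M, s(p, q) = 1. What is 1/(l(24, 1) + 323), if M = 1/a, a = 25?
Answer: -46/21949 ≈ -0.0020958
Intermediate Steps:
M = 1/25 ≈ 0.040000
l(T, k) = -18403/23 - k/46 (l(T, k) = (1*6 + k)/(-46) - 32/1/25 = (6 + k)*(-1/46) - 32*25 = (-3/23 - k/46) - 800 = -18403/23 - k/46)
1/(l(24, 1) + 323) = 1/((-18403/23 - 1/46*1) + 323) = 1/((-18403/23 - 1/46) + 323) = 1/(-36807/46 + 323) = 1/(-21949/46) = -46/21949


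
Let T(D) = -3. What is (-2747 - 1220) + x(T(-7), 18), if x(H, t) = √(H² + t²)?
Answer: -3967 + 3*√37 ≈ -3948.8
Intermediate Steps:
(-2747 - 1220) + x(T(-7), 18) = (-2747 - 1220) + √((-3)² + 18²) = -3967 + √(9 + 324) = -3967 + √333 = -3967 + 3*√37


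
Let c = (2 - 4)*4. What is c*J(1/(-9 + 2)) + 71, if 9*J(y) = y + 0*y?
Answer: 4481/63 ≈ 71.127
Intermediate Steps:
c = -8 (c = -2*4 = -8)
J(y) = y/9 (J(y) = (y + 0*y)/9 = (y + 0)/9 = y/9)
c*J(1/(-9 + 2)) + 71 = -8/(9*(-9 + 2)) + 71 = -8/(9*(-7)) + 71 = -8*(-1)/(9*7) + 71 = -8*(-1/63) + 71 = 8/63 + 71 = 4481/63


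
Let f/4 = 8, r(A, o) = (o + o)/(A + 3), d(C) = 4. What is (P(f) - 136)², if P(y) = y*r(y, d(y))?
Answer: 20286016/1225 ≈ 16560.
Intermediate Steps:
r(A, o) = 2*o/(3 + A) (r(A, o) = (2*o)/(3 + A) = 2*o/(3 + A))
f = 32 (f = 4*8 = 32)
P(y) = 8*y/(3 + y) (P(y) = y*(2*4/(3 + y)) = y*(8/(3 + y)) = 8*y/(3 + y))
(P(f) - 136)² = (8*32/(3 + 32) - 136)² = (8*32/35 - 136)² = (8*32*(1/35) - 136)² = (256/35 - 136)² = (-4504/35)² = 20286016/1225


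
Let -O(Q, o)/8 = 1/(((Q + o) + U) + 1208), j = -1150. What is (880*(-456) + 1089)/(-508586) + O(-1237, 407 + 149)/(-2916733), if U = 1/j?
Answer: 707410879321313347/899018886208935362 ≈ 0.78687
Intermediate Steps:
U = -1/1150 (U = 1/(-1150) = -1/1150 ≈ -0.00086956)
O(Q, o) = -8/(1389199/1150 + Q + o) (O(Q, o) = -8/(((Q + o) - 1/1150) + 1208) = -8/((-1/1150 + Q + o) + 1208) = -8/(1389199/1150 + Q + o))
(880*(-456) + 1089)/(-508586) + O(-1237, 407 + 149)/(-2916733) = (880*(-456) + 1089)/(-508586) - 9200/(1389199 + 1150*(-1237) + 1150*(407 + 149))/(-2916733) = (-401280 + 1089)*(-1/508586) - 9200/(1389199 - 1422550 + 1150*556)*(-1/2916733) = -400191*(-1/508586) - 9200/(1389199 - 1422550 + 639400)*(-1/2916733) = 400191/508586 - 9200/606049*(-1/2916733) = 400191/508586 + 9200/1767683117917 = 707410879321313347/899018886208935362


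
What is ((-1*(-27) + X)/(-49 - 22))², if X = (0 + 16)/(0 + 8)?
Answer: 841/5041 ≈ 0.16683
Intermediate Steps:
X = 2 (X = 16/8 = 16*(⅛) = 2)
((-1*(-27) + X)/(-49 - 22))² = ((-1*(-27) + 2)/(-49 - 22))² = ((27 + 2)/(-71))² = (29*(-1/71))² = (-29/71)² = 841/5041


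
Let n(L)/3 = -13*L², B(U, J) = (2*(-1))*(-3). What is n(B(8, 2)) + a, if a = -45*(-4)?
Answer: -1224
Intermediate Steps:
B(U, J) = 6 (B(U, J) = -2*(-3) = 6)
n(L) = -39*L² (n(L) = 3*(-13*L²) = -39*L²)
a = 180 (a = -15*(-12) = 180)
n(B(8, 2)) + a = -39*6² + 180 = -39*36 + 180 = -1404 + 180 = -1224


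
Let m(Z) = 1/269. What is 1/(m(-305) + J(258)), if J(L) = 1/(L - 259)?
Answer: -269/268 ≈ -1.0037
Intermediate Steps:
m(Z) = 1/269
J(L) = 1/(-259 + L)
1/(m(-305) + J(258)) = 1/(1/269 + 1/(-259 + 258)) = 1/(1/269 + 1/(-1)) = 1/(1/269 - 1) = 1/(-268/269) = -269/268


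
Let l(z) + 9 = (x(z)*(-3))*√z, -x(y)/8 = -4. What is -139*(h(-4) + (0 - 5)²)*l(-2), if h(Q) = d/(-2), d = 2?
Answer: 30024 + 320256*I*√2 ≈ 30024.0 + 4.5291e+5*I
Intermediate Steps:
x(y) = 32 (x(y) = -8*(-4) = 32)
l(z) = -9 - 96*√z (l(z) = -9 + (32*(-3))*√z = -9 - 96*√z)
h(Q) = -1 (h(Q) = 2/(-2) = 2*(-½) = -1)
-139*(h(-4) + (0 - 5)²)*l(-2) = -139*(-1 + (0 - 5)²)*(-9 - 96*I*√2) = -139*(-1 + (-5)²)*(-9 - 96*I*√2) = -139*(-1 + 25)*(-9 - 96*I*√2) = -3336*(-9 - 96*I*√2) = -139*(-216 - 2304*I*√2) = 30024 + 320256*I*√2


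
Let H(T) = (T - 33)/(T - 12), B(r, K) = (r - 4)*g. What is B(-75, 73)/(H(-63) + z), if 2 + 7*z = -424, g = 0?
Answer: 0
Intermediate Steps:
z = -426/7 (z = -2/7 + (⅐)*(-424) = -2/7 - 424/7 = -426/7 ≈ -60.857)
B(r, K) = 0 (B(r, K) = (r - 4)*0 = (-4 + r)*0 = 0)
H(T) = (-33 + T)/(-12 + T)
B(-75, 73)/(H(-63) + z) = 0/((-33 - 63)/(-12 - 63) - 426/7) = 0/(-96/(-75) - 426/7) = 0/(-1/75*(-96) - 426/7) = 0/(32/25 - 426/7) = 0/(-10426/175) = 0*(-175/10426) = 0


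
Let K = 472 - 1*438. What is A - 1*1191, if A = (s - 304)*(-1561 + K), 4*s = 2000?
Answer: -300483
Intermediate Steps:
K = 34 (K = 472 - 438 = 34)
s = 500 (s = (1/4)*2000 = 500)
A = -299292 (A = (500 - 304)*(-1561 + 34) = 196*(-1527) = -299292)
A - 1*1191 = -299292 - 1*1191 = -299292 - 1191 = -300483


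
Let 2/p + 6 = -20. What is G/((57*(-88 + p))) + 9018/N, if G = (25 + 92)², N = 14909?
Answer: -688200381/324345295 ≈ -2.1218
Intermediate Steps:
p = -1/13 (p = 2/(-6 - 20) = 2/(-26) = 2*(-1/26) = -1/13 ≈ -0.076923)
G = 13689 (G = 117² = 13689)
G/((57*(-88 + p))) + 9018/N = 13689/((57*(-88 - 1/13))) + 9018/14909 = 13689/((57*(-1145/13))) + 9018*(1/14909) = 13689/(-65265/13) + 9018/14909 = 13689*(-13/65265) + 9018/14909 = -59319/21755 + 9018/14909 = -688200381/324345295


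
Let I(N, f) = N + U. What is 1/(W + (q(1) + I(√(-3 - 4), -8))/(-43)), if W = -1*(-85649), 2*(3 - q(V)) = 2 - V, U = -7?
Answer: 633460778/54255348467357 + 172*I*√7/54255348467357 ≈ 1.1676e-5 + 8.3875e-12*I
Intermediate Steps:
I(N, f) = -7 + N (I(N, f) = N - 7 = -7 + N)
q(V) = 2 + V/2 (q(V) = 3 - (2 - V)/2 = 3 + (-1 + V/2) = 2 + V/2)
W = 85649
1/(W + (q(1) + I(√(-3 - 4), -8))/(-43)) = 1/(85649 + ((2 + (½)*1) + (-7 + √(-3 - 4)))/(-43)) = 1/(85649 + ((2 + ½) + (-7 + √(-7)))*(-1/43)) = 1/(85649 + (5/2 + (-7 + I*√7))*(-1/43)) = 1/(85649 + (-9/2 + I*√7)*(-1/43)) = 1/(85649 + (9/86 - I*√7/43)) = 1/(7365823/86 - I*√7/43)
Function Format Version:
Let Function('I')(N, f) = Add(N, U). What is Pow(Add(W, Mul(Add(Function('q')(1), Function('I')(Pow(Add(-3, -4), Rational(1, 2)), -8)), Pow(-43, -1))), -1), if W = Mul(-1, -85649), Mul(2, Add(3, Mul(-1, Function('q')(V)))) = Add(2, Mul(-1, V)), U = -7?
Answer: Add(Rational(633460778, 54255348467357), Mul(Rational(172, 54255348467357), I, Pow(7, Rational(1, 2)))) ≈ Add(1.1676e-5, Mul(8.3875e-12, I))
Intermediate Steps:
Function('I')(N, f) = Add(-7, N) (Function('I')(N, f) = Add(N, -7) = Add(-7, N))
Function('q')(V) = Add(2, Mul(Rational(1, 2), V)) (Function('q')(V) = Add(3, Mul(Rational(-1, 2), Add(2, Mul(-1, V)))) = Add(3, Add(-1, Mul(Rational(1, 2), V))) = Add(2, Mul(Rational(1, 2), V)))
W = 85649
Pow(Add(W, Mul(Add(Function('q')(1), Function('I')(Pow(Add(-3, -4), Rational(1, 2)), -8)), Pow(-43, -1))), -1) = Pow(Add(85649, Mul(Add(Add(2, Mul(Rational(1, 2), 1)), Add(-7, Pow(Add(-3, -4), Rational(1, 2)))), Pow(-43, -1))), -1) = Pow(Add(85649, Mul(Add(Add(2, Rational(1, 2)), Add(-7, Pow(-7, Rational(1, 2)))), Rational(-1, 43))), -1) = Pow(Add(85649, Mul(Add(Rational(5, 2), Add(-7, Mul(I, Pow(7, Rational(1, 2))))), Rational(-1, 43))), -1) = Pow(Add(85649, Mul(Add(Rational(-9, 2), Mul(I, Pow(7, Rational(1, 2)))), Rational(-1, 43))), -1) = Pow(Add(85649, Add(Rational(9, 86), Mul(Rational(-1, 43), I, Pow(7, Rational(1, 2))))), -1) = Pow(Add(Rational(7365823, 86), Mul(Rational(-1, 43), I, Pow(7, Rational(1, 2)))), -1)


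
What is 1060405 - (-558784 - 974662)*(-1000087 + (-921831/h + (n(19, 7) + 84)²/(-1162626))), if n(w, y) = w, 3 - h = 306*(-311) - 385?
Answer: -42593082689463999235805/27773391201 ≈ -1.5336e+12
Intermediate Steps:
h = 95554 (h = 3 - (306*(-311) - 385) = 3 - (-95166 - 385) = 3 - 1*(-95551) = 3 + 95551 = 95554)
1060405 - (-558784 - 974662)*(-1000087 + (-921831/h + (n(19, 7) + 84)²/(-1162626))) = 1060405 - (-558784 - 974662)*(-1000087 + (-921831/95554 + (19 + 84)²/(-1162626))) = 1060405 - (-1533446)*(-1000087 + (-921831*1/95554 + 103²*(-1/1162626))) = 1060405 - (-1533446)*(-1000087 + (-921831/95554 + 10609*(-1/1162626))) = 1060405 - (-1533446)*(-1000087 + (-921831/95554 - 10609/1162626)) = 1060405 - (-1533446)*(-1000087 - 268189605148/27773391201) = 1060405 - (-1533446)*(-27776075675639635)/27773391201 = 1060405 - 1*42593112140506895732210/27773391201 = 1060405 - 42593112140506895732210/27773391201 = -42593082689463999235805/27773391201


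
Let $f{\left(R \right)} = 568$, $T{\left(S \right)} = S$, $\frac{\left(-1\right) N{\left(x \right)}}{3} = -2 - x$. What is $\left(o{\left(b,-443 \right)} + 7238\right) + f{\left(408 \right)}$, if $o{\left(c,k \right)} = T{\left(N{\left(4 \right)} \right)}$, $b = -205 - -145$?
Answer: $7824$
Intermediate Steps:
$N{\left(x \right)} = 6 + 3 x$ ($N{\left(x \right)} = - 3 \left(-2 - x\right) = 6 + 3 x$)
$b = -60$ ($b = -205 + 145 = -60$)
$o{\left(c,k \right)} = 18$ ($o{\left(c,k \right)} = 6 + 3 \cdot 4 = 6 + 12 = 18$)
$\left(o{\left(b,-443 \right)} + 7238\right) + f{\left(408 \right)} = \left(18 + 7238\right) + 568 = 7256 + 568 = 7824$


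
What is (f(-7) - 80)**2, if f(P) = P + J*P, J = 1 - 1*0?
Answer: 8836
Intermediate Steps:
J = 1 (J = 1 + 0 = 1)
f(P) = 2*P (f(P) = P + 1*P = P + P = 2*P)
(f(-7) - 80)**2 = (2*(-7) - 80)**2 = (-14 - 80)**2 = (-94)**2 = 8836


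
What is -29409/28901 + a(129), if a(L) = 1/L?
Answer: -3764860/3728229 ≈ -1.0098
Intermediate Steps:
-29409/28901 + a(129) = -29409/28901 + 1/129 = -3764860/3728229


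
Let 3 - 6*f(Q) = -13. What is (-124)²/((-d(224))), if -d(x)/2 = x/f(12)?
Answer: 1922/21 ≈ 91.524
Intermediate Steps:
f(Q) = 8/3 (f(Q) = ½ - ⅙*(-13) = ½ + 13/6 = 8/3)
d(x) = -3*x/4 (d(x) = -2*x/8/3 = -2*x*3/8 = -3*x/4)
(-124)²/((-d(224))) = (-124)²/((-(-3)*224/4)) = 15376/((-1*(-168))) = 15376/168 = 15376*(1/168) = 1922/21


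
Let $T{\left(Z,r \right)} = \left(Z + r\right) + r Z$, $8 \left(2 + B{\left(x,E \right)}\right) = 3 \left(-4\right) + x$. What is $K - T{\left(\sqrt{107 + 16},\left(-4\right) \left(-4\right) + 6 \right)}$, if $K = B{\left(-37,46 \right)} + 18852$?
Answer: $\frac{150575}{8} - 23 \sqrt{123} \approx 18567.0$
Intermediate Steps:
$B{\left(x,E \right)} = - \frac{7}{2} + \frac{x}{8}$ ($B{\left(x,E \right)} = -2 + \frac{3 \left(-4\right) + x}{8} = -2 + \frac{-12 + x}{8} = -2 + \left(- \frac{3}{2} + \frac{x}{8}\right) = - \frac{7}{2} + \frac{x}{8}$)
$T{\left(Z,r \right)} = Z + r + Z r$ ($T{\left(Z,r \right)} = \left(Z + r\right) + Z r = Z + r + Z r$)
$K = \frac{150751}{8}$ ($K = \left(- \frac{7}{2} + \frac{1}{8} \left(-37\right)\right) + 18852 = \left(- \frac{7}{2} - \frac{37}{8}\right) + 18852 = - \frac{65}{8} + 18852 = \frac{150751}{8} \approx 18844.0$)
$K - T{\left(\sqrt{107 + 16},\left(-4\right) \left(-4\right) + 6 \right)} = \frac{150751}{8} - \left(\sqrt{107 + 16} + \left(\left(-4\right) \left(-4\right) + 6\right) + \sqrt{107 + 16} \left(\left(-4\right) \left(-4\right) + 6\right)\right) = \frac{150751}{8} - \left(\sqrt{123} + \left(16 + 6\right) + \sqrt{123} \left(16 + 6\right)\right) = \frac{150751}{8} - \left(\sqrt{123} + 22 + \sqrt{123} \cdot 22\right) = \frac{150751}{8} - \left(\sqrt{123} + 22 + 22 \sqrt{123}\right) = \frac{150751}{8} - \left(22 + 23 \sqrt{123}\right) = \frac{150575}{8} - 23 \sqrt{123}$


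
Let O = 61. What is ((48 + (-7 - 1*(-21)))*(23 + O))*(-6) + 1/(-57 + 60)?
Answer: -93743/3 ≈ -31248.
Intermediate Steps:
((48 + (-7 - 1*(-21)))*(23 + O))*(-6) + 1/(-57 + 60) = ((48 + (-7 - 1*(-21)))*(23 + 61))*(-6) + 1/(-57 + 60) = ((48 + (-7 + 21))*84)*(-6) + 1/3 = ((48 + 14)*84)*(-6) + ⅓ = (62*84)*(-6) + ⅓ = 5208*(-6) + ⅓ = -31248 + ⅓ = -93743/3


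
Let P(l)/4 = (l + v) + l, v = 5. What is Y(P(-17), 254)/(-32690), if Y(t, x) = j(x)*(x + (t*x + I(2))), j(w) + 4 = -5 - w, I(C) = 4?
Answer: -3840589/16345 ≈ -234.97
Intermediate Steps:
j(w) = -9 - w (j(w) = -4 + (-5 - w) = -9 - w)
P(l) = 20 + 8*l (P(l) = 4*((l + 5) + l) = 4*((5 + l) + l) = 4*(5 + 2*l) = 20 + 8*l)
Y(t, x) = (-9 - x)*(4 + x + t*x) (Y(t, x) = (-9 - x)*(x + (t*x + 4)) = (-9 - x)*(x + (4 + t*x)) = (-9 - x)*(4 + x + t*x))
Y(P(-17), 254)/(-32690) = -(9 + 254)*(4 + 254 + (20 + 8*(-17))*254)/(-32690) = -1*263*(4 + 254 + (20 - 136)*254)*(-1/32690) = -1*263*(4 + 254 - 116*254)*(-1/32690) = -1*263*(4 + 254 - 29464)*(-1/32690) = -1*263*(-29206)*(-1/32690) = 7681178*(-1/32690) = -3840589/16345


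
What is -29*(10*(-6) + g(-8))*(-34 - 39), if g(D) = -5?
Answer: -137605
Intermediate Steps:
-29*(10*(-6) + g(-8))*(-34 - 39) = -29*(10*(-6) - 5)*(-34 - 39) = -29*(-60 - 5)*(-73) = -(-1885)*(-73) = -29*4745 = -137605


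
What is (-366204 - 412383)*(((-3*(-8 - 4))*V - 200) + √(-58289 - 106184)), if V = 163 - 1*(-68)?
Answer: -6319012092 - 778587*I*√164473 ≈ -6.319e+9 - 3.1576e+8*I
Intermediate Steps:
V = 231 (V = 163 + 68 = 231)
(-366204 - 412383)*(((-3*(-8 - 4))*V - 200) + √(-58289 - 106184)) = (-366204 - 412383)*((-3*(-8 - 4)*231 - 200) + √(-58289 - 106184)) = -778587*((-3*(-12)*231 - 200) + √(-164473)) = -778587*((36*231 - 200) + I*√164473) = -778587*((8316 - 200) + I*√164473) = -778587*(8116 + I*√164473) = -6319012092 - 778587*I*√164473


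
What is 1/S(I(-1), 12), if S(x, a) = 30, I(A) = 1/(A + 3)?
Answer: 1/30 ≈ 0.033333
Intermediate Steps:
I(A) = 1/(3 + A)
1/S(I(-1), 12) = 1/30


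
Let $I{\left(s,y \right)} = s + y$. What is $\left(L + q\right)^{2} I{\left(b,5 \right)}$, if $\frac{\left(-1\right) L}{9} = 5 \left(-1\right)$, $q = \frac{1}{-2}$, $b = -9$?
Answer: $-7921$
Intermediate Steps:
$q = - \frac{1}{2} \approx -0.5$
$L = 45$ ($L = - 9 \cdot 5 \left(-1\right) = \left(-9\right) \left(-5\right) = 45$)
$\left(L + q\right)^{2} I{\left(b,5 \right)} = \left(45 - \frac{1}{2}\right)^{2} \left(-9 + 5\right) = \left(\frac{89}{2}\right)^{2} \left(-4\right) = \frac{7921}{4} \left(-4\right) = -7921$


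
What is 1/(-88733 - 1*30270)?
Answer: -1/119003 ≈ -8.4031e-6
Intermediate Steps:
1/(-88733 - 1*30270) = 1/(-88733 - 30270) = 1/(-119003) = -1/119003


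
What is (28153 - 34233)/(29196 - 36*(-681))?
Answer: -380/3357 ≈ -0.11320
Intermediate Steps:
(28153 - 34233)/(29196 - 36*(-681)) = -6080/(29196 + 24516) = -6080/53712 = -6080*1/53712 = -380/3357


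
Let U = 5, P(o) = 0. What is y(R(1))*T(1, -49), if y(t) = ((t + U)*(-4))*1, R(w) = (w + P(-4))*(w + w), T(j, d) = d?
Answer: 1372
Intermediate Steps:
R(w) = 2*w**2 (R(w) = (w + 0)*(w + w) = w*(2*w) = 2*w**2)
y(t) = -20 - 4*t (y(t) = ((t + 5)*(-4))*1 = ((5 + t)*(-4))*1 = (-20 - 4*t)*1 = -20 - 4*t)
y(R(1))*T(1, -49) = (-20 - 8*1**2)*(-49) = (-20 - 8)*(-49) = -28*(-49) = 1372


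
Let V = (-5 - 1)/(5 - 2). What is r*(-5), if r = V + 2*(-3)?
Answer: 40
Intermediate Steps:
V = -2 (V = -6/3 = -6*⅓ = -2)
r = -8 (r = -2 + 2*(-3) = -2 - 6 = -8)
r*(-5) = -8*(-5) = 40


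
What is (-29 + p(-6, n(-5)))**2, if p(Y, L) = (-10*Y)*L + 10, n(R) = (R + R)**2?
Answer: 35772361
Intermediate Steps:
n(R) = 4*R**2 (n(R) = (2*R)**2 = 4*R**2)
p(Y, L) = 10 - 10*L*Y (p(Y, L) = -10*L*Y + 10 = 10 - 10*L*Y)
(-29 + p(-6, n(-5)))**2 = (-29 + (10 - 10*4*(-5)**2*(-6)))**2 = (-29 + (10 - 10*4*25*(-6)))**2 = (-29 + (10 - 10*100*(-6)))**2 = (-29 + (10 + 6000))**2 = (-29 + 6010)**2 = 5981**2 = 35772361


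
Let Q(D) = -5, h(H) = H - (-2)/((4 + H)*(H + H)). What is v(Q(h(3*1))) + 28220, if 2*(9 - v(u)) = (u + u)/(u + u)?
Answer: 56457/2 ≈ 28229.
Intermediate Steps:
h(H) = H + 1/(H*(4 + H)) (h(H) = H - (-2)/((4 + H)*(2*H)) = H - (-2)/(2*H*(4 + H)) = H - (-2)*1/(2*H*(4 + H)) = H - (-1)/(H*(4 + H)) = H + 1/(H*(4 + H)))
v(u) = 17/2 (v(u) = 9 - (u + u)/(2*(u + u)) = 9 - 2*u/(2*(2*u)) = 9 - 2*u*1/(2*u)/2 = 9 - ½*1 = 9 - ½ = 17/2)
v(Q(h(3*1))) + 28220 = 17/2 + 28220 = 56457/2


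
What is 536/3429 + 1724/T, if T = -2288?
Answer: -1171307/1961388 ≈ -0.59718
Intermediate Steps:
536/3429 + 1724/T = 536/3429 + 1724/(-2288) = 536*(1/3429) + 1724*(-1/2288) = 536/3429 - 431/572 = -1171307/1961388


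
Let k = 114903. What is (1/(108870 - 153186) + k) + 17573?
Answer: 5870806415/44316 ≈ 1.3248e+5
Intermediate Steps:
(1/(108870 - 153186) + k) + 17573 = (1/(108870 - 153186) + 114903) + 17573 = (1/(-44316) + 114903) + 17573 = (-1/44316 + 114903) + 17573 = 5092041347/44316 + 17573 = 5870806415/44316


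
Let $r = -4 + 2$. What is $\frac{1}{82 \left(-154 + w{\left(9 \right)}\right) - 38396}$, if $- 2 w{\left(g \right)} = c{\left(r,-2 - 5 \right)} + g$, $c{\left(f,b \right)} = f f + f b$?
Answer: $- \frac{1}{52131} \approx -1.9182 \cdot 10^{-5}$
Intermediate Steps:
$r = -2$
$c{\left(f,b \right)} = f^{2} + b f$
$w{\left(g \right)} = -9 - \frac{g}{2}$ ($w{\left(g \right)} = - \frac{- 2 \left(\left(-2 - 5\right) - 2\right) + g}{2} = - \frac{- 2 \left(-7 - 2\right) + g}{2} = - \frac{\left(-2\right) \left(-9\right) + g}{2} = - \frac{18 + g}{2} = -9 - \frac{g}{2}$)
$\frac{1}{82 \left(-154 + w{\left(9 \right)}\right) - 38396} = \frac{1}{82 \left(-154 - \frac{27}{2}\right) - 38396} = \frac{1}{82 \left(- \frac{335}{2}\right) - 38396} = \frac{1}{-13735 - 38396} = \frac{1}{-52131} = - \frac{1}{52131}$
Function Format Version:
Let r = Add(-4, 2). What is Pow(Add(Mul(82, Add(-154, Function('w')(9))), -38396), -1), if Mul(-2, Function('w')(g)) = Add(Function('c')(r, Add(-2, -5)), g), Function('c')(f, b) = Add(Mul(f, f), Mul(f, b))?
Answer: Rational(-1, 52131) ≈ -1.9182e-5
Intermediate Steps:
r = -2
Function('c')(f, b) = Add(Pow(f, 2), Mul(b, f))
Function('w')(g) = Add(-9, Mul(Rational(-1, 2), g)) (Function('w')(g) = Mul(Rational(-1, 2), Add(Mul(-2, Add(Add(-2, -5), -2)), g)) = Mul(Rational(-1, 2), Add(Mul(-2, Add(-7, -2)), g)) = Mul(Rational(-1, 2), Add(Mul(-2, -9), g)) = Mul(Rational(-1, 2), Add(18, g)) = Add(-9, Mul(Rational(-1, 2), g)))
Pow(Add(Mul(82, Add(-154, Function('w')(9))), -38396), -1) = Pow(Add(Mul(82, Add(-154, Add(-9, Mul(Rational(-1, 2), 9)))), -38396), -1) = Pow(Add(Mul(82, Add(-154, Add(-9, Rational(-9, 2)))), -38396), -1) = Pow(Add(Mul(82, Add(-154, Rational(-27, 2))), -38396), -1) = Pow(Add(Mul(82, Rational(-335, 2)), -38396), -1) = Pow(Add(-13735, -38396), -1) = Pow(-52131, -1) = Rational(-1, 52131)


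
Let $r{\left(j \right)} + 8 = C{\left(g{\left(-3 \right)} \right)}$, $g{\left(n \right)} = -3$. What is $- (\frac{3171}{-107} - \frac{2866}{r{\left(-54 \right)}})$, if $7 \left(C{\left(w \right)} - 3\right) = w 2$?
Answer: $- \frac{2016623}{4387} \approx -459.68$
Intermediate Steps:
$C{\left(w \right)} = 3 + \frac{2 w}{7}$ ($C{\left(w \right)} = 3 + \frac{w 2}{7} = 3 + \frac{2 w}{7}$)
$r{\left(j \right)} = - \frac{41}{7}$ ($r{\left(j \right)} = -8 + \left(3 + \frac{2}{7} \left(-3\right)\right) = -8 + \left(3 - \frac{6}{7}\right) = -8 + \frac{15}{7} = - \frac{41}{7}$)
$- (\frac{3171}{-107} - \frac{2866}{r{\left(-54 \right)}}) = - (\frac{3171}{-107} - \frac{2866}{- \frac{41}{7}}) = - (3171 \left(- \frac{1}{107}\right) - - \frac{20062}{41}) = - (- \frac{3171}{107} + \frac{20062}{41}) = \left(-1\right) \frac{2016623}{4387} = - \frac{2016623}{4387}$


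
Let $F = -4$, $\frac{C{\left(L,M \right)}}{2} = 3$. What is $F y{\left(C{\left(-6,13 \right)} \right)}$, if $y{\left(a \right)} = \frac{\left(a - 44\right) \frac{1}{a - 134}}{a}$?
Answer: $- \frac{19}{96} \approx -0.19792$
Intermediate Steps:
$C{\left(L,M \right)} = 6$ ($C{\left(L,M \right)} = 2 \cdot 3 = 6$)
$y{\left(a \right)} = \frac{-44 + a}{a \left(-134 + a\right)}$ ($y{\left(a \right)} = \frac{\left(-44 + a\right) \frac{1}{-134 + a}}{a} = \frac{\frac{1}{-134 + a} \left(-44 + a\right)}{a} = \frac{-44 + a}{a \left(-134 + a\right)}$)
$F y{\left(C{\left(-6,13 \right)} \right)} = - 4 \frac{-44 + 6}{6 \left(-134 + 6\right)} = - 4 \cdot \frac{1}{6} \frac{1}{-128} \left(-38\right) = - 4 \cdot \frac{1}{6} \left(- \frac{1}{128}\right) \left(-38\right) = \left(-4\right) \frac{19}{384} = - \frac{19}{96}$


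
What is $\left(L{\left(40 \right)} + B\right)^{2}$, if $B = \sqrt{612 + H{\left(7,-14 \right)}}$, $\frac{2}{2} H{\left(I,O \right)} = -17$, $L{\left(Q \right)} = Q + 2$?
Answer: $\left(42 + \sqrt{595}\right)^{2} \approx 4408.0$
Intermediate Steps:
$L{\left(Q \right)} = 2 + Q$
$H{\left(I,O \right)} = -17$
$B = \sqrt{595}$ ($B = \sqrt{612 - 17} = \sqrt{595} \approx 24.393$)
$\left(L{\left(40 \right)} + B\right)^{2} = \left(\left(2 + 40\right) + \sqrt{595}\right)^{2} = \left(42 + \sqrt{595}\right)^{2}$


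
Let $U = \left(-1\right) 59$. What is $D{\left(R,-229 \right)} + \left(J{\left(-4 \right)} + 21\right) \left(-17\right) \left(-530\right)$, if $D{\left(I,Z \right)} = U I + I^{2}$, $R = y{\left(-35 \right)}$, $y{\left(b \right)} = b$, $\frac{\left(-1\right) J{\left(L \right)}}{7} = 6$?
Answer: $-185920$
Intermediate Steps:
$J{\left(L \right)} = -42$ ($J{\left(L \right)} = \left(-7\right) 6 = -42$)
$R = -35$
$U = -59$
$D{\left(I,Z \right)} = I^{2} - 59 I$ ($D{\left(I,Z \right)} = - 59 I + I^{2} = I^{2} - 59 I$)
$D{\left(R,-229 \right)} + \left(J{\left(-4 \right)} + 21\right) \left(-17\right) \left(-530\right) = - 35 \left(-59 - 35\right) + \left(-42 + 21\right) \left(-17\right) \left(-530\right) = \left(-35\right) \left(-94\right) + \left(-21\right) \left(-17\right) \left(-530\right) = 3290 + 357 \left(-530\right) = 3290 - 189210 = -185920$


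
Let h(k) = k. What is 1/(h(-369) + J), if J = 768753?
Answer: 1/768384 ≈ 1.3014e-6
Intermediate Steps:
1/(h(-369) + J) = 1/(-369 + 768753) = 1/768384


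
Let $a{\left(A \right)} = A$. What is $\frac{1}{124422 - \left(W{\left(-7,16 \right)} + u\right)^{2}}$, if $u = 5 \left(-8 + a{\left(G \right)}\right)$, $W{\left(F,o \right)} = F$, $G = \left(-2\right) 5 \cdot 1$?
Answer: $\frac{1}{115013} \approx 8.6947 \cdot 10^{-6}$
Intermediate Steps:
$G = -10$ ($G = \left(-10\right) 1 = -10$)
$u = -90$ ($u = 5 \left(-8 - 10\right) = 5 \left(-18\right) = -90$)
$\frac{1}{124422 - \left(W{\left(-7,16 \right)} + u\right)^{2}} = \frac{1}{124422 - \left(-7 - 90\right)^{2}} = \frac{1}{124422 - \left(-97\right)^{2}} = \frac{1}{124422 - 9409} = \frac{1}{115013}$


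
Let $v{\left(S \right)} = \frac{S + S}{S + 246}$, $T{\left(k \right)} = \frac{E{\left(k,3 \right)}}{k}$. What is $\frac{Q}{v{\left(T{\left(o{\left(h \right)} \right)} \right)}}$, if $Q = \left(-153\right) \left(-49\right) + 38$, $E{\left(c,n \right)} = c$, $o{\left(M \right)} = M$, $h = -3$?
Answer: $\frac{1861145}{2} \approx 9.3057 \cdot 10^{5}$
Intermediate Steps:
$T{\left(k \right)} = 1$ ($T{\left(k \right)} = \frac{k}{k} = 1$)
$v{\left(S \right)} = \frac{2 S}{246 + S}$
$Q = 7535$ ($Q = 7497 + 38 = 7535$)
$\frac{Q}{v{\left(T{\left(o{\left(h \right)} \right)} \right)}} = \frac{7535}{2 \cdot 1 \frac{1}{246 + 1}} = \frac{7535}{2 \cdot 1 \cdot \frac{1}{247}} = \frac{7535}{\frac{2}{247}} = 7535 \cdot \frac{247}{2} = \frac{1861145}{2}$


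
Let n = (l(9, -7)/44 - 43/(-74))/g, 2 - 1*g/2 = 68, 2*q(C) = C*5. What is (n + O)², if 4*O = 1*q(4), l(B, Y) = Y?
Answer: 31987680201/5131143424 ≈ 6.2340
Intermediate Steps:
q(C) = 5*C/2 (q(C) = (C*5)/2 = (5*C)/2 = 5*C/2)
g = -132 (g = 4 - 2*68 = 4 - 136 = -132)
O = 5/2 (O = (1*((5/2)*4))/4 = (1*10)/4 = (¼)*10 = 5/2 ≈ 2.5000)
n = -229/71632 (n = (-7/44 - 43/(-74))/(-132) = (-7*1/44 - 43*(-1/74))*(-1/132) = (-7/44 + 43/74)*(-1/132) = (687/1628)*(-1/132) = -229/71632 ≈ -0.0031969)
(n + O)² = (-229/71632 + 5/2)² = (178851/71632)² = 31987680201/5131143424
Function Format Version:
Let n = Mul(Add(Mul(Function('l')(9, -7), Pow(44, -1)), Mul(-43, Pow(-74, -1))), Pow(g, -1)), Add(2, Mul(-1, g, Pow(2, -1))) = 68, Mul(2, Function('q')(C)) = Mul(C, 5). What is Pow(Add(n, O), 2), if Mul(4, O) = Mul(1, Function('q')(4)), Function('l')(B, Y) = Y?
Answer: Rational(31987680201, 5131143424) ≈ 6.2340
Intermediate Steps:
Function('q')(C) = Mul(Rational(5, 2), C) (Function('q')(C) = Mul(Rational(1, 2), Mul(C, 5)) = Mul(Rational(1, 2), Mul(5, C)) = Mul(Rational(5, 2), C))
g = -132 (g = Add(4, Mul(-2, 68)) = Add(4, -136) = -132)
O = Rational(5, 2) (O = Mul(Rational(1, 4), Mul(1, Mul(Rational(5, 2), 4))) = Mul(Rational(1, 4), Mul(1, 10)) = Mul(Rational(1, 4), 10) = Rational(5, 2) ≈ 2.5000)
n = Rational(-229, 71632) (n = Mul(Add(Mul(-7, Pow(44, -1)), Mul(-43, Pow(-74, -1))), Pow(-132, -1)) = Mul(Add(Mul(-7, Rational(1, 44)), Mul(-43, Rational(-1, 74))), Rational(-1, 132)) = Mul(Add(Rational(-7, 44), Rational(43, 74)), Rational(-1, 132)) = Mul(Rational(687, 1628), Rational(-1, 132)) = Rational(-229, 71632) ≈ -0.0031969)
Pow(Add(n, O), 2) = Pow(Add(Rational(-229, 71632), Rational(5, 2)), 2) = Pow(Rational(178851, 71632), 2) = Rational(31987680201, 5131143424)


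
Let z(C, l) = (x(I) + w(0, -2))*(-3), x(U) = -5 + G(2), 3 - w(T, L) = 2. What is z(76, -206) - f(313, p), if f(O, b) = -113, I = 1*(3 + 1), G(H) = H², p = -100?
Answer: 113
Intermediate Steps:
w(T, L) = 1 (w(T, L) = 3 - 1*2 = 3 - 2 = 1)
I = 4 (I = 1*4 = 4)
x(U) = -1 (x(U) = -5 + 2² = -5 + 4 = -1)
z(C, l) = 0 (z(C, l) = (-1 + 1)*(-3) = 0*(-3) = 0)
z(76, -206) - f(313, p) = 0 - 1*(-113) = 0 + 113 = 113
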